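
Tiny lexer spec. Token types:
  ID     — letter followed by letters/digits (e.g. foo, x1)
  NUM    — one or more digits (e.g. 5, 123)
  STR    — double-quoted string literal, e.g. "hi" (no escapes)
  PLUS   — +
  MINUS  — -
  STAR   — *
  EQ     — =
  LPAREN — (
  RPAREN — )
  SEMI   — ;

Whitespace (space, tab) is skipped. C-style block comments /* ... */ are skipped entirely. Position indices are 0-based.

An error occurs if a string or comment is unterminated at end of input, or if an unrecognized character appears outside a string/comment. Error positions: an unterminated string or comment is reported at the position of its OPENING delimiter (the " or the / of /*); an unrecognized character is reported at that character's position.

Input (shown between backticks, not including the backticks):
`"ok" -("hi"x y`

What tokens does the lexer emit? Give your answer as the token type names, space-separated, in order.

Answer: STR MINUS LPAREN STR ID ID

Derivation:
pos=0: enter STRING mode
pos=0: emit STR "ok" (now at pos=4)
pos=5: emit MINUS '-'
pos=6: emit LPAREN '('
pos=7: enter STRING mode
pos=7: emit STR "hi" (now at pos=11)
pos=11: emit ID 'x' (now at pos=12)
pos=13: emit ID 'y' (now at pos=14)
DONE. 6 tokens: [STR, MINUS, LPAREN, STR, ID, ID]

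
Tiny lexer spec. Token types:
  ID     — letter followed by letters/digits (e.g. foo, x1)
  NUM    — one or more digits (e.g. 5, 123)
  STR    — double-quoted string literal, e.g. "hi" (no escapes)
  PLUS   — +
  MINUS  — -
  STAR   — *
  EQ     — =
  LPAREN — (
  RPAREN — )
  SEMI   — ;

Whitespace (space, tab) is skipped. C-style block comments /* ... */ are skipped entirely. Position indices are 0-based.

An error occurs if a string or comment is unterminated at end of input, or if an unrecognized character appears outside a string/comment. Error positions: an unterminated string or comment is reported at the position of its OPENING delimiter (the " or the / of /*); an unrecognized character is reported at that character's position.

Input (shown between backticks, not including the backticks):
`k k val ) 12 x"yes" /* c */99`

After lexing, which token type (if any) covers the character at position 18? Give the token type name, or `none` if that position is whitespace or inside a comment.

pos=0: emit ID 'k' (now at pos=1)
pos=2: emit ID 'k' (now at pos=3)
pos=4: emit ID 'val' (now at pos=7)
pos=8: emit RPAREN ')'
pos=10: emit NUM '12' (now at pos=12)
pos=13: emit ID 'x' (now at pos=14)
pos=14: enter STRING mode
pos=14: emit STR "yes" (now at pos=19)
pos=20: enter COMMENT mode (saw '/*')
exit COMMENT mode (now at pos=27)
pos=27: emit NUM '99' (now at pos=29)
DONE. 8 tokens: [ID, ID, ID, RPAREN, NUM, ID, STR, NUM]
Position 18: char is '"' -> STR

Answer: STR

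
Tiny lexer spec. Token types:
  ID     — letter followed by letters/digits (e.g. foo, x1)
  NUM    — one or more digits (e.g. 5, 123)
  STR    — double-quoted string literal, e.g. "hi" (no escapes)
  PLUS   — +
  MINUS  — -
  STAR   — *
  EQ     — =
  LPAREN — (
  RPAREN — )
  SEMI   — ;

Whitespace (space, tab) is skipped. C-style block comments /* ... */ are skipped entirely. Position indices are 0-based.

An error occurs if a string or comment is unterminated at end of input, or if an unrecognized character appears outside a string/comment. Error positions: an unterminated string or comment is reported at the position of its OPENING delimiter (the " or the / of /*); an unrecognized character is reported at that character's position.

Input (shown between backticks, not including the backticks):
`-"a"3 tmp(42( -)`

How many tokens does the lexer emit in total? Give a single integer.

Answer: 9

Derivation:
pos=0: emit MINUS '-'
pos=1: enter STRING mode
pos=1: emit STR "a" (now at pos=4)
pos=4: emit NUM '3' (now at pos=5)
pos=6: emit ID 'tmp' (now at pos=9)
pos=9: emit LPAREN '('
pos=10: emit NUM '42' (now at pos=12)
pos=12: emit LPAREN '('
pos=14: emit MINUS '-'
pos=15: emit RPAREN ')'
DONE. 9 tokens: [MINUS, STR, NUM, ID, LPAREN, NUM, LPAREN, MINUS, RPAREN]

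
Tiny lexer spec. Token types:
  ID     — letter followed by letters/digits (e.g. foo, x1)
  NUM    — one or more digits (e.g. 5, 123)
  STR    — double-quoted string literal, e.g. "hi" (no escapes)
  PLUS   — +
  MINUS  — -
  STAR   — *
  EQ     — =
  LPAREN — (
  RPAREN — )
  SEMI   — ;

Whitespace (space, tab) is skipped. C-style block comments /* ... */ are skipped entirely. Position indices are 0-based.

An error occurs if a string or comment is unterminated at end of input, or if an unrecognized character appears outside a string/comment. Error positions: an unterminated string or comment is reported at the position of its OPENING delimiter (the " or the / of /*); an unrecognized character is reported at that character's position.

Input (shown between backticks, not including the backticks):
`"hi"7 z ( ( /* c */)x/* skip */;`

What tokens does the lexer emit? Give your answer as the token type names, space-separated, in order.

pos=0: enter STRING mode
pos=0: emit STR "hi" (now at pos=4)
pos=4: emit NUM '7' (now at pos=5)
pos=6: emit ID 'z' (now at pos=7)
pos=8: emit LPAREN '('
pos=10: emit LPAREN '('
pos=12: enter COMMENT mode (saw '/*')
exit COMMENT mode (now at pos=19)
pos=19: emit RPAREN ')'
pos=20: emit ID 'x' (now at pos=21)
pos=21: enter COMMENT mode (saw '/*')
exit COMMENT mode (now at pos=31)
pos=31: emit SEMI ';'
DONE. 8 tokens: [STR, NUM, ID, LPAREN, LPAREN, RPAREN, ID, SEMI]

Answer: STR NUM ID LPAREN LPAREN RPAREN ID SEMI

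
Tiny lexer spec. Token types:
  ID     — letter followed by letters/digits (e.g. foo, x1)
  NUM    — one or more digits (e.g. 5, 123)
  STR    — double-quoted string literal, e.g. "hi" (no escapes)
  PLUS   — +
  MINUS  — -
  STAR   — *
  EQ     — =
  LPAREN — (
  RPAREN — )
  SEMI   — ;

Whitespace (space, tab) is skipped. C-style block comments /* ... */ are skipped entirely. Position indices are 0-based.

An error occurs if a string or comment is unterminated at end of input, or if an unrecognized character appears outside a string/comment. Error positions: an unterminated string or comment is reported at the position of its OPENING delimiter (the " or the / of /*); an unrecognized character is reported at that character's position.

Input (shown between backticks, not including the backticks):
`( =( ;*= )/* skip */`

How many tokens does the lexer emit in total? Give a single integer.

pos=0: emit LPAREN '('
pos=2: emit EQ '='
pos=3: emit LPAREN '('
pos=5: emit SEMI ';'
pos=6: emit STAR '*'
pos=7: emit EQ '='
pos=9: emit RPAREN ')'
pos=10: enter COMMENT mode (saw '/*')
exit COMMENT mode (now at pos=20)
DONE. 7 tokens: [LPAREN, EQ, LPAREN, SEMI, STAR, EQ, RPAREN]

Answer: 7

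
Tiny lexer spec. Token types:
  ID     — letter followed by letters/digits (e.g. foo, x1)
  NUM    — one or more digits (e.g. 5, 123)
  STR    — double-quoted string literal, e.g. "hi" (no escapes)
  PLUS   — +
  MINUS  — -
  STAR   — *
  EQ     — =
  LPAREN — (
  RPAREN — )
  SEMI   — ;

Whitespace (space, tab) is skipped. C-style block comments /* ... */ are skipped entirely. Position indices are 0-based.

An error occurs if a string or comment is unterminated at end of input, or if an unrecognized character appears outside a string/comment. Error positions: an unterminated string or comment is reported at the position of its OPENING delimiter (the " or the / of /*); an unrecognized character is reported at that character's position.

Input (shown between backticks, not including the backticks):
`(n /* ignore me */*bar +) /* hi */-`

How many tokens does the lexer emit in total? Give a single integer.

pos=0: emit LPAREN '('
pos=1: emit ID 'n' (now at pos=2)
pos=3: enter COMMENT mode (saw '/*')
exit COMMENT mode (now at pos=18)
pos=18: emit STAR '*'
pos=19: emit ID 'bar' (now at pos=22)
pos=23: emit PLUS '+'
pos=24: emit RPAREN ')'
pos=26: enter COMMENT mode (saw '/*')
exit COMMENT mode (now at pos=34)
pos=34: emit MINUS '-'
DONE. 7 tokens: [LPAREN, ID, STAR, ID, PLUS, RPAREN, MINUS]

Answer: 7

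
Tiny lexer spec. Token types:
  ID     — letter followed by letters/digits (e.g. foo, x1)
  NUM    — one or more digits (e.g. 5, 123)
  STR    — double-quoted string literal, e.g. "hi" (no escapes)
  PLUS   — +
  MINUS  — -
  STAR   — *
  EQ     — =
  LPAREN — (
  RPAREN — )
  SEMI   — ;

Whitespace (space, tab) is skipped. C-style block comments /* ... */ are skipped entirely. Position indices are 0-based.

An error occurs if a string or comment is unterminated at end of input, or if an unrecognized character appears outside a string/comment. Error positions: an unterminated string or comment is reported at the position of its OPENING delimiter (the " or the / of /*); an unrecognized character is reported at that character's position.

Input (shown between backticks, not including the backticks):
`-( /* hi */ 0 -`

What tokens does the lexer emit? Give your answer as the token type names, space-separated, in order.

pos=0: emit MINUS '-'
pos=1: emit LPAREN '('
pos=3: enter COMMENT mode (saw '/*')
exit COMMENT mode (now at pos=11)
pos=12: emit NUM '0' (now at pos=13)
pos=14: emit MINUS '-'
DONE. 4 tokens: [MINUS, LPAREN, NUM, MINUS]

Answer: MINUS LPAREN NUM MINUS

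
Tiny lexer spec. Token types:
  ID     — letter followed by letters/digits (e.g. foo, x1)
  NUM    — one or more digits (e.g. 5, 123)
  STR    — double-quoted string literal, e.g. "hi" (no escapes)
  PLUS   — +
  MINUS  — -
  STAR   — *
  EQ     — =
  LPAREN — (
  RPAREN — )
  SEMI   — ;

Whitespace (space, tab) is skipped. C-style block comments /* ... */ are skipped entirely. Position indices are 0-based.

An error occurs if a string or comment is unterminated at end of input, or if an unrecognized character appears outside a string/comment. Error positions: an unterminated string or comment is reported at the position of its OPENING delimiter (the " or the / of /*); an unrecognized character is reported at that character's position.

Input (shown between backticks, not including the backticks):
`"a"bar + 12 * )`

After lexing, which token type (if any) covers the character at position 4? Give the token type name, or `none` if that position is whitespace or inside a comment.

Answer: ID

Derivation:
pos=0: enter STRING mode
pos=0: emit STR "a" (now at pos=3)
pos=3: emit ID 'bar' (now at pos=6)
pos=7: emit PLUS '+'
pos=9: emit NUM '12' (now at pos=11)
pos=12: emit STAR '*'
pos=14: emit RPAREN ')'
DONE. 6 tokens: [STR, ID, PLUS, NUM, STAR, RPAREN]
Position 4: char is 'a' -> ID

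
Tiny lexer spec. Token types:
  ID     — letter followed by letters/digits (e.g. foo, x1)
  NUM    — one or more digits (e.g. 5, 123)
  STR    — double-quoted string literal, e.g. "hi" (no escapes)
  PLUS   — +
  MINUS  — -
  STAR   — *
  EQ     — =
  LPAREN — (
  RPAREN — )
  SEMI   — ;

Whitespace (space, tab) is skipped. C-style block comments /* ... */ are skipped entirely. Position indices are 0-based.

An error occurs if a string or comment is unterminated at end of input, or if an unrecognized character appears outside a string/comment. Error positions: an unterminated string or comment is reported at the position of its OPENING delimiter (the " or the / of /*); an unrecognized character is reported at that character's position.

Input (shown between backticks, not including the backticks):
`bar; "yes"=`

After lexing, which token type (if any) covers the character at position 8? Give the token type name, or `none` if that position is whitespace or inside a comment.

Answer: STR

Derivation:
pos=0: emit ID 'bar' (now at pos=3)
pos=3: emit SEMI ';'
pos=5: enter STRING mode
pos=5: emit STR "yes" (now at pos=10)
pos=10: emit EQ '='
DONE. 4 tokens: [ID, SEMI, STR, EQ]
Position 8: char is 's' -> STR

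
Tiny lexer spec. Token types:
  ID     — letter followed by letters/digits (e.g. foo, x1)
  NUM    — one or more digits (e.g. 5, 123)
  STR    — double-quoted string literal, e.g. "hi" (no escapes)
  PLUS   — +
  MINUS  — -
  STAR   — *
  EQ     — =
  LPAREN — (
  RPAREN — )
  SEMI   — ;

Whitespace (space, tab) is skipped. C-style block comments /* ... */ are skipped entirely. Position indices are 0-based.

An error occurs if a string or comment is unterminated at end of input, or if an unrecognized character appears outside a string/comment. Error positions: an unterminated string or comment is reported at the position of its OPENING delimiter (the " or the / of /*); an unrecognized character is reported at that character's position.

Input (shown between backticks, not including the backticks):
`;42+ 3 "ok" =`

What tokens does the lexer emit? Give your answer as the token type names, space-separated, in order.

pos=0: emit SEMI ';'
pos=1: emit NUM '42' (now at pos=3)
pos=3: emit PLUS '+'
pos=5: emit NUM '3' (now at pos=6)
pos=7: enter STRING mode
pos=7: emit STR "ok" (now at pos=11)
pos=12: emit EQ '='
DONE. 6 tokens: [SEMI, NUM, PLUS, NUM, STR, EQ]

Answer: SEMI NUM PLUS NUM STR EQ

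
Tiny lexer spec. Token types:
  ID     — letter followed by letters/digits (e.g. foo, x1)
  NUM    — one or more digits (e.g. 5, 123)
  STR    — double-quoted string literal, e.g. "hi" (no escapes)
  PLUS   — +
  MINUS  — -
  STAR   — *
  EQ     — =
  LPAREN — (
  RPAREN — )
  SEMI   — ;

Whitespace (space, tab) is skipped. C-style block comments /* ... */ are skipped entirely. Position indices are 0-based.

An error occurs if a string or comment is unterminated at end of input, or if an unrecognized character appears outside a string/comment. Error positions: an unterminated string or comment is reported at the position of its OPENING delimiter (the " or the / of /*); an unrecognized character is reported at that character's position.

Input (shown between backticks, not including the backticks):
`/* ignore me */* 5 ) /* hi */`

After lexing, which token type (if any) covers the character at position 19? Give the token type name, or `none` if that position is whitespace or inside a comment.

pos=0: enter COMMENT mode (saw '/*')
exit COMMENT mode (now at pos=15)
pos=15: emit STAR '*'
pos=17: emit NUM '5' (now at pos=18)
pos=19: emit RPAREN ')'
pos=21: enter COMMENT mode (saw '/*')
exit COMMENT mode (now at pos=29)
DONE. 3 tokens: [STAR, NUM, RPAREN]
Position 19: char is ')' -> RPAREN

Answer: RPAREN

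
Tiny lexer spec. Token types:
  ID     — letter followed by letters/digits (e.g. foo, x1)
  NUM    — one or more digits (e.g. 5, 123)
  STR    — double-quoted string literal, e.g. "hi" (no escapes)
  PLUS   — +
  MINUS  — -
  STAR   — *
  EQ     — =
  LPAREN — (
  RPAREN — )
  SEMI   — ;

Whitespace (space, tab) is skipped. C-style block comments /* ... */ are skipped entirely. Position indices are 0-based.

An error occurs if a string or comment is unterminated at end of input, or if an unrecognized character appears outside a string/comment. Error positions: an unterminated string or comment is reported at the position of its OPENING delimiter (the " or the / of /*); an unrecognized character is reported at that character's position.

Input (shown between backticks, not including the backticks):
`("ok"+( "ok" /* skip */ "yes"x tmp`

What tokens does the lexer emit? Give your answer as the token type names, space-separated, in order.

pos=0: emit LPAREN '('
pos=1: enter STRING mode
pos=1: emit STR "ok" (now at pos=5)
pos=5: emit PLUS '+'
pos=6: emit LPAREN '('
pos=8: enter STRING mode
pos=8: emit STR "ok" (now at pos=12)
pos=13: enter COMMENT mode (saw '/*')
exit COMMENT mode (now at pos=23)
pos=24: enter STRING mode
pos=24: emit STR "yes" (now at pos=29)
pos=29: emit ID 'x' (now at pos=30)
pos=31: emit ID 'tmp' (now at pos=34)
DONE. 8 tokens: [LPAREN, STR, PLUS, LPAREN, STR, STR, ID, ID]

Answer: LPAREN STR PLUS LPAREN STR STR ID ID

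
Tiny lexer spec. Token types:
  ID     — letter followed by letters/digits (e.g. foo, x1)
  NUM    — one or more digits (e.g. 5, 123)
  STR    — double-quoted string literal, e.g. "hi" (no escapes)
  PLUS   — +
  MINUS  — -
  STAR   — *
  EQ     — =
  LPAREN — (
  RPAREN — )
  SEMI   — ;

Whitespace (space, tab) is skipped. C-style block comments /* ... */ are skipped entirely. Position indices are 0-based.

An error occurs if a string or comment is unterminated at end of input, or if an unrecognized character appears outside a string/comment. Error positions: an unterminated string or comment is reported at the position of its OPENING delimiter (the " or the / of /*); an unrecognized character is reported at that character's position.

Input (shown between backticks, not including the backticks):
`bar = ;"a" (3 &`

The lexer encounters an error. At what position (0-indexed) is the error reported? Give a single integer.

pos=0: emit ID 'bar' (now at pos=3)
pos=4: emit EQ '='
pos=6: emit SEMI ';'
pos=7: enter STRING mode
pos=7: emit STR "a" (now at pos=10)
pos=11: emit LPAREN '('
pos=12: emit NUM '3' (now at pos=13)
pos=14: ERROR — unrecognized char '&'

Answer: 14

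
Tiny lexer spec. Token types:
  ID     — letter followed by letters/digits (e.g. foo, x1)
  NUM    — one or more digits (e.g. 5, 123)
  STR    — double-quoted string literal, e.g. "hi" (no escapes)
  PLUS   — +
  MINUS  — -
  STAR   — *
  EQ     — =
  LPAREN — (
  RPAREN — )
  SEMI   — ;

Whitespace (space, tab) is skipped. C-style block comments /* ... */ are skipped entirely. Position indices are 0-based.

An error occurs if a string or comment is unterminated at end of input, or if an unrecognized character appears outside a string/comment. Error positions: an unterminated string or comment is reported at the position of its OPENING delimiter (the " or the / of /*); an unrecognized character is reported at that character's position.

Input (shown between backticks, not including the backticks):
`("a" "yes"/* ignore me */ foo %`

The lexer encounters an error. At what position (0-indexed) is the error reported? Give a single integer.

pos=0: emit LPAREN '('
pos=1: enter STRING mode
pos=1: emit STR "a" (now at pos=4)
pos=5: enter STRING mode
pos=5: emit STR "yes" (now at pos=10)
pos=10: enter COMMENT mode (saw '/*')
exit COMMENT mode (now at pos=25)
pos=26: emit ID 'foo' (now at pos=29)
pos=30: ERROR — unrecognized char '%'

Answer: 30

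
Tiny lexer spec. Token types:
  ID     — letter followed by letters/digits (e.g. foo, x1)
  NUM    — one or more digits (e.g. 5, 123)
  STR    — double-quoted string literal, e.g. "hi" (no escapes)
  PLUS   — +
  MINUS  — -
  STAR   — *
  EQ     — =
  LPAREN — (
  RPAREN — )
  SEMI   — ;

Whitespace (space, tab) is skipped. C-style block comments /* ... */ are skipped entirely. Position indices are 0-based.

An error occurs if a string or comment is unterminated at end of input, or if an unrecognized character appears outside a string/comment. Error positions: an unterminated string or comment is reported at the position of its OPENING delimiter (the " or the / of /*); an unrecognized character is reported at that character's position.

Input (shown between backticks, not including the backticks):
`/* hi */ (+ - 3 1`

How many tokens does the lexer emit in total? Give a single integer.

Answer: 5

Derivation:
pos=0: enter COMMENT mode (saw '/*')
exit COMMENT mode (now at pos=8)
pos=9: emit LPAREN '('
pos=10: emit PLUS '+'
pos=12: emit MINUS '-'
pos=14: emit NUM '3' (now at pos=15)
pos=16: emit NUM '1' (now at pos=17)
DONE. 5 tokens: [LPAREN, PLUS, MINUS, NUM, NUM]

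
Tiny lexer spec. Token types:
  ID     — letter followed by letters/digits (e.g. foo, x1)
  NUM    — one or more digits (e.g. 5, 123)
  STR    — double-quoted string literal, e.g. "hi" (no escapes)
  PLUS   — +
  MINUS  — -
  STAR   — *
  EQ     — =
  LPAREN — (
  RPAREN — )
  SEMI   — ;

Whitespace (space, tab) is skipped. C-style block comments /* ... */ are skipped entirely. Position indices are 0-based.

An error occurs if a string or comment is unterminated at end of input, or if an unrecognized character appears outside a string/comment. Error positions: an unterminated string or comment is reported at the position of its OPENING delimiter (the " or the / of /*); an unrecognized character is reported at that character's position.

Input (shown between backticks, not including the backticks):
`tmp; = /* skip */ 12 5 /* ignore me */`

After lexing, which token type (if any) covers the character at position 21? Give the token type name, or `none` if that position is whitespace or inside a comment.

Answer: NUM

Derivation:
pos=0: emit ID 'tmp' (now at pos=3)
pos=3: emit SEMI ';'
pos=5: emit EQ '='
pos=7: enter COMMENT mode (saw '/*')
exit COMMENT mode (now at pos=17)
pos=18: emit NUM '12' (now at pos=20)
pos=21: emit NUM '5' (now at pos=22)
pos=23: enter COMMENT mode (saw '/*')
exit COMMENT mode (now at pos=38)
DONE. 5 tokens: [ID, SEMI, EQ, NUM, NUM]
Position 21: char is '5' -> NUM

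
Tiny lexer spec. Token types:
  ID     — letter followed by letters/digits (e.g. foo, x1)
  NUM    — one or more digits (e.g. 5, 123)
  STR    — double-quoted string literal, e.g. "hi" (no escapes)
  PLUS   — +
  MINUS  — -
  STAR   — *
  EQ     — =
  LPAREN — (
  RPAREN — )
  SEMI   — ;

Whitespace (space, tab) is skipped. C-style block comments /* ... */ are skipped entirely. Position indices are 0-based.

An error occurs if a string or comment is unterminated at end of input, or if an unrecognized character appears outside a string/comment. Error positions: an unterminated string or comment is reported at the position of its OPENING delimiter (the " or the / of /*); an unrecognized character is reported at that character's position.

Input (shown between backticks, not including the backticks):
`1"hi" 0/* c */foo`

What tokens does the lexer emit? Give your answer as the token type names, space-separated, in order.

pos=0: emit NUM '1' (now at pos=1)
pos=1: enter STRING mode
pos=1: emit STR "hi" (now at pos=5)
pos=6: emit NUM '0' (now at pos=7)
pos=7: enter COMMENT mode (saw '/*')
exit COMMENT mode (now at pos=14)
pos=14: emit ID 'foo' (now at pos=17)
DONE. 4 tokens: [NUM, STR, NUM, ID]

Answer: NUM STR NUM ID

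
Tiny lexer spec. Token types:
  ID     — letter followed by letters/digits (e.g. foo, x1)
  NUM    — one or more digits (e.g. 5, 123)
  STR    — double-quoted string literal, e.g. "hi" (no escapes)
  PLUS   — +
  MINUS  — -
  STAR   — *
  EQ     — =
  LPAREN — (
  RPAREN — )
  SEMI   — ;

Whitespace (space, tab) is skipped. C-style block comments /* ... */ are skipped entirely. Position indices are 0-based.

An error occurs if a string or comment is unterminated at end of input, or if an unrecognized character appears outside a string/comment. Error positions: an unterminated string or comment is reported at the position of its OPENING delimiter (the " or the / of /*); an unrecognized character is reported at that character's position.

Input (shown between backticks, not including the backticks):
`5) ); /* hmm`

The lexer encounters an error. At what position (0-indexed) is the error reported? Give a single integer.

pos=0: emit NUM '5' (now at pos=1)
pos=1: emit RPAREN ')'
pos=3: emit RPAREN ')'
pos=4: emit SEMI ';'
pos=6: enter COMMENT mode (saw '/*')
pos=6: ERROR — unterminated comment (reached EOF)

Answer: 6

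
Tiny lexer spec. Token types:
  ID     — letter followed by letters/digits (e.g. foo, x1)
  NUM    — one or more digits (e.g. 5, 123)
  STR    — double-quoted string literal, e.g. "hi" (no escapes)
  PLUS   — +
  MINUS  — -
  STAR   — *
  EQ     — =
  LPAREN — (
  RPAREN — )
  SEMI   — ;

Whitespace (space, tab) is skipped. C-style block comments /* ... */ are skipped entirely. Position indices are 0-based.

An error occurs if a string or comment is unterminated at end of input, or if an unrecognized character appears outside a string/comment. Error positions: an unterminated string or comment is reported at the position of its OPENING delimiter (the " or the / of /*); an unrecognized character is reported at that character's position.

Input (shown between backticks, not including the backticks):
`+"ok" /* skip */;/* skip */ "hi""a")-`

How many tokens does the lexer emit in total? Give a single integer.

pos=0: emit PLUS '+'
pos=1: enter STRING mode
pos=1: emit STR "ok" (now at pos=5)
pos=6: enter COMMENT mode (saw '/*')
exit COMMENT mode (now at pos=16)
pos=16: emit SEMI ';'
pos=17: enter COMMENT mode (saw '/*')
exit COMMENT mode (now at pos=27)
pos=28: enter STRING mode
pos=28: emit STR "hi" (now at pos=32)
pos=32: enter STRING mode
pos=32: emit STR "a" (now at pos=35)
pos=35: emit RPAREN ')'
pos=36: emit MINUS '-'
DONE. 7 tokens: [PLUS, STR, SEMI, STR, STR, RPAREN, MINUS]

Answer: 7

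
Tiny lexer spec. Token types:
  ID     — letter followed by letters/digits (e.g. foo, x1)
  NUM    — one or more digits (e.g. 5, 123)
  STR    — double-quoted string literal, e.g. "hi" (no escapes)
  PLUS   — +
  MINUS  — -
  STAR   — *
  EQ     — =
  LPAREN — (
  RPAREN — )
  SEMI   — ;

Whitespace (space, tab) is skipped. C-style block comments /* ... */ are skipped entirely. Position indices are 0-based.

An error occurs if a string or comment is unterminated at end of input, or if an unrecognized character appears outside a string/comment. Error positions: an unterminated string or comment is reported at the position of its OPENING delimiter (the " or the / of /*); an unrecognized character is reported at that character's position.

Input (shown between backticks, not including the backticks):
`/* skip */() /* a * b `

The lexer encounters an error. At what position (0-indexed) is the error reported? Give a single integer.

Answer: 13

Derivation:
pos=0: enter COMMENT mode (saw '/*')
exit COMMENT mode (now at pos=10)
pos=10: emit LPAREN '('
pos=11: emit RPAREN ')'
pos=13: enter COMMENT mode (saw '/*')
pos=13: ERROR — unterminated comment (reached EOF)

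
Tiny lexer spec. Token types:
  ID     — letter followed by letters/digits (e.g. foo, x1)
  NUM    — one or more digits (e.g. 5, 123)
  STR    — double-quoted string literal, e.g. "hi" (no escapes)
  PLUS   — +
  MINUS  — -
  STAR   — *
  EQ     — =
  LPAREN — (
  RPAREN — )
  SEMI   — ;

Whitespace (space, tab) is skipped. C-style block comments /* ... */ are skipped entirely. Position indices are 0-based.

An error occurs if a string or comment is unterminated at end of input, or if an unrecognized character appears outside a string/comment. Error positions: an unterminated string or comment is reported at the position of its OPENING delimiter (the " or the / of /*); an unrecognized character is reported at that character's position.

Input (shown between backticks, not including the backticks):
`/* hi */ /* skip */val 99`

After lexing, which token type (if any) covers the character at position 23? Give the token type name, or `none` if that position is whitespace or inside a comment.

pos=0: enter COMMENT mode (saw '/*')
exit COMMENT mode (now at pos=8)
pos=9: enter COMMENT mode (saw '/*')
exit COMMENT mode (now at pos=19)
pos=19: emit ID 'val' (now at pos=22)
pos=23: emit NUM '99' (now at pos=25)
DONE. 2 tokens: [ID, NUM]
Position 23: char is '9' -> NUM

Answer: NUM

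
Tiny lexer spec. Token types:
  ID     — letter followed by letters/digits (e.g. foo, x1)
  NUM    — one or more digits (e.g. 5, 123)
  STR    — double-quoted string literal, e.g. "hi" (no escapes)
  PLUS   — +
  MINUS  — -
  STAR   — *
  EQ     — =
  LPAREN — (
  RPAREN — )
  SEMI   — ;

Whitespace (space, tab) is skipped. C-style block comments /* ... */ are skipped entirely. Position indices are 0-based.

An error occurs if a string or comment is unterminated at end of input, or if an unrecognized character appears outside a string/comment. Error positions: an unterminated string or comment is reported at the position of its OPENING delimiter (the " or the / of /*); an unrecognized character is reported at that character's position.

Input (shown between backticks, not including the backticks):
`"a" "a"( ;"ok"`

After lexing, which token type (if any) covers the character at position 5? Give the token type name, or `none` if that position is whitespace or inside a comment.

pos=0: enter STRING mode
pos=0: emit STR "a" (now at pos=3)
pos=4: enter STRING mode
pos=4: emit STR "a" (now at pos=7)
pos=7: emit LPAREN '('
pos=9: emit SEMI ';'
pos=10: enter STRING mode
pos=10: emit STR "ok" (now at pos=14)
DONE. 5 tokens: [STR, STR, LPAREN, SEMI, STR]
Position 5: char is 'a' -> STR

Answer: STR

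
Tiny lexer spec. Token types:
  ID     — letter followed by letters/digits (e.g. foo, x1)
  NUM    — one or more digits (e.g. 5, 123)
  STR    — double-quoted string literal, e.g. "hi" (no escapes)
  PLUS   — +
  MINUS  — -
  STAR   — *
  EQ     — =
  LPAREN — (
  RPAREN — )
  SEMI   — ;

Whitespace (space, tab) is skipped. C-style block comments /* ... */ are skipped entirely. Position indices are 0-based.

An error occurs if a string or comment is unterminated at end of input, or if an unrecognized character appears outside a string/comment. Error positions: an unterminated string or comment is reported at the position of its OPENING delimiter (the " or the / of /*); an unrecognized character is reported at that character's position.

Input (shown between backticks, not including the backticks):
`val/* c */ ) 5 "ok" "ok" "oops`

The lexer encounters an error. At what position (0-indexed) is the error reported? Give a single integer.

Answer: 25

Derivation:
pos=0: emit ID 'val' (now at pos=3)
pos=3: enter COMMENT mode (saw '/*')
exit COMMENT mode (now at pos=10)
pos=11: emit RPAREN ')'
pos=13: emit NUM '5' (now at pos=14)
pos=15: enter STRING mode
pos=15: emit STR "ok" (now at pos=19)
pos=20: enter STRING mode
pos=20: emit STR "ok" (now at pos=24)
pos=25: enter STRING mode
pos=25: ERROR — unterminated string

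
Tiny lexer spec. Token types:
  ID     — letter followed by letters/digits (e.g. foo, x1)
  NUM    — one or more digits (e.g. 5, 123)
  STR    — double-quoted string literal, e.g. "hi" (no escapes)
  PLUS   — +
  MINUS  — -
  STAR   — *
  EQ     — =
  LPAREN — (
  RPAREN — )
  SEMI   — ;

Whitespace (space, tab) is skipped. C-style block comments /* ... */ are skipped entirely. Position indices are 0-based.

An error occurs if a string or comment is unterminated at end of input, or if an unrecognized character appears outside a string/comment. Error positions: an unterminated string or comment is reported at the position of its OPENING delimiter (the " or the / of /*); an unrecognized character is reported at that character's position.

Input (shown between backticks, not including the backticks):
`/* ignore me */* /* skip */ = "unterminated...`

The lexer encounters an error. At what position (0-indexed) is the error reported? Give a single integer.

pos=0: enter COMMENT mode (saw '/*')
exit COMMENT mode (now at pos=15)
pos=15: emit STAR '*'
pos=17: enter COMMENT mode (saw '/*')
exit COMMENT mode (now at pos=27)
pos=28: emit EQ '='
pos=30: enter STRING mode
pos=30: ERROR — unterminated string

Answer: 30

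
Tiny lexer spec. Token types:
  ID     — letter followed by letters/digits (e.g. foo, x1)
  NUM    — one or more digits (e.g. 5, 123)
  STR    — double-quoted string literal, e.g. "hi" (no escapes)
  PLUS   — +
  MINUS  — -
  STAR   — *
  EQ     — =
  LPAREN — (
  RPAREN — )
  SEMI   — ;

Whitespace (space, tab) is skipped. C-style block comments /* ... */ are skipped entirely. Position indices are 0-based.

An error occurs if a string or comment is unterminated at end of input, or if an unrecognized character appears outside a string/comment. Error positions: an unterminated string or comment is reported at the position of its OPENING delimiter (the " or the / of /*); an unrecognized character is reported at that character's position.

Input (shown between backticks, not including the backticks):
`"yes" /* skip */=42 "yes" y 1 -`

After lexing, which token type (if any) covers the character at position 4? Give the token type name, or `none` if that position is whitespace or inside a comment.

Answer: STR

Derivation:
pos=0: enter STRING mode
pos=0: emit STR "yes" (now at pos=5)
pos=6: enter COMMENT mode (saw '/*')
exit COMMENT mode (now at pos=16)
pos=16: emit EQ '='
pos=17: emit NUM '42' (now at pos=19)
pos=20: enter STRING mode
pos=20: emit STR "yes" (now at pos=25)
pos=26: emit ID 'y' (now at pos=27)
pos=28: emit NUM '1' (now at pos=29)
pos=30: emit MINUS '-'
DONE. 7 tokens: [STR, EQ, NUM, STR, ID, NUM, MINUS]
Position 4: char is '"' -> STR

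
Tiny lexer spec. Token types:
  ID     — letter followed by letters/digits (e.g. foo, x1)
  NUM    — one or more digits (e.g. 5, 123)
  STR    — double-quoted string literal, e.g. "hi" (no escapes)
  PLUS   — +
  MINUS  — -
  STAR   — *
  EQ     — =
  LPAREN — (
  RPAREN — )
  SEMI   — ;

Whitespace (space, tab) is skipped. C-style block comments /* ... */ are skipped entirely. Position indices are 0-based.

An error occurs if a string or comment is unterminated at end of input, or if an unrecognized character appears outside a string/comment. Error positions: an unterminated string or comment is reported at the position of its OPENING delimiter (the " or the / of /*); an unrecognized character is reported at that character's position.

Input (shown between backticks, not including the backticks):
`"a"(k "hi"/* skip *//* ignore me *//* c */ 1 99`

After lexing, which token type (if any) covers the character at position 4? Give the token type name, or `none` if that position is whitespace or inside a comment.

Answer: ID

Derivation:
pos=0: enter STRING mode
pos=0: emit STR "a" (now at pos=3)
pos=3: emit LPAREN '('
pos=4: emit ID 'k' (now at pos=5)
pos=6: enter STRING mode
pos=6: emit STR "hi" (now at pos=10)
pos=10: enter COMMENT mode (saw '/*')
exit COMMENT mode (now at pos=20)
pos=20: enter COMMENT mode (saw '/*')
exit COMMENT mode (now at pos=35)
pos=35: enter COMMENT mode (saw '/*')
exit COMMENT mode (now at pos=42)
pos=43: emit NUM '1' (now at pos=44)
pos=45: emit NUM '99' (now at pos=47)
DONE. 6 tokens: [STR, LPAREN, ID, STR, NUM, NUM]
Position 4: char is 'k' -> ID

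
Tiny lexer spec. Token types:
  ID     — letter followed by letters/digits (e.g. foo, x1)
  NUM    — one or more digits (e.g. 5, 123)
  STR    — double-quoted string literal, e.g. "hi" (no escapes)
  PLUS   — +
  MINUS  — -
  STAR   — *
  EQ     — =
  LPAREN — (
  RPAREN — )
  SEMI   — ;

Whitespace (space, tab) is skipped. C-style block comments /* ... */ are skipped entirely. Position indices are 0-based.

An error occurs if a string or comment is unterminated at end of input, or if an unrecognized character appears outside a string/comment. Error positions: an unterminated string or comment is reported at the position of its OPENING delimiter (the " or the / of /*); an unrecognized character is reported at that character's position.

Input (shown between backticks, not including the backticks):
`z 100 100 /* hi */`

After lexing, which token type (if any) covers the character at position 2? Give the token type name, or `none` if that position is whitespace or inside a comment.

pos=0: emit ID 'z' (now at pos=1)
pos=2: emit NUM '100' (now at pos=5)
pos=6: emit NUM '100' (now at pos=9)
pos=10: enter COMMENT mode (saw '/*')
exit COMMENT mode (now at pos=18)
DONE. 3 tokens: [ID, NUM, NUM]
Position 2: char is '1' -> NUM

Answer: NUM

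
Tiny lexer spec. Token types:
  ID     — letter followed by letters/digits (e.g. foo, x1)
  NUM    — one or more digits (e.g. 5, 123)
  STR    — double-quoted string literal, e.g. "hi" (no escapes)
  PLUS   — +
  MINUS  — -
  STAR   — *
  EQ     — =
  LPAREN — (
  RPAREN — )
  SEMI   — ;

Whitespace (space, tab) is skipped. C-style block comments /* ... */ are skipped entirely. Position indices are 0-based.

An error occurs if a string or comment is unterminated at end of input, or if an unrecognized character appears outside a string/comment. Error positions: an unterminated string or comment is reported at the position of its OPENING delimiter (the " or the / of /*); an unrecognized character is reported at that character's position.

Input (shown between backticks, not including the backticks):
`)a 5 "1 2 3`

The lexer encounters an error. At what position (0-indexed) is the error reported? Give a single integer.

pos=0: emit RPAREN ')'
pos=1: emit ID 'a' (now at pos=2)
pos=3: emit NUM '5' (now at pos=4)
pos=5: enter STRING mode
pos=5: ERROR — unterminated string

Answer: 5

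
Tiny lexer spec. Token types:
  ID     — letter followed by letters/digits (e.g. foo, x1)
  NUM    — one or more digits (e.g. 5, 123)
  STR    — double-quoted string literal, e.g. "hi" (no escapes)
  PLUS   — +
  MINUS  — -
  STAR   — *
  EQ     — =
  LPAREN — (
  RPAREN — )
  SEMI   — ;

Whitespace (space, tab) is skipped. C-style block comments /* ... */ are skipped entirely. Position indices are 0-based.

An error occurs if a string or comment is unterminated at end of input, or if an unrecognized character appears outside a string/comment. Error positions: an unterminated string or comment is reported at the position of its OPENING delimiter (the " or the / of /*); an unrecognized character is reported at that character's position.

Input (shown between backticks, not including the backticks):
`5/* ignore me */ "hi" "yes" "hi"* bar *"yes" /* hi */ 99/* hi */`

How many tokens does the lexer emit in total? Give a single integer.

pos=0: emit NUM '5' (now at pos=1)
pos=1: enter COMMENT mode (saw '/*')
exit COMMENT mode (now at pos=16)
pos=17: enter STRING mode
pos=17: emit STR "hi" (now at pos=21)
pos=22: enter STRING mode
pos=22: emit STR "yes" (now at pos=27)
pos=28: enter STRING mode
pos=28: emit STR "hi" (now at pos=32)
pos=32: emit STAR '*'
pos=34: emit ID 'bar' (now at pos=37)
pos=38: emit STAR '*'
pos=39: enter STRING mode
pos=39: emit STR "yes" (now at pos=44)
pos=45: enter COMMENT mode (saw '/*')
exit COMMENT mode (now at pos=53)
pos=54: emit NUM '99' (now at pos=56)
pos=56: enter COMMENT mode (saw '/*')
exit COMMENT mode (now at pos=64)
DONE. 9 tokens: [NUM, STR, STR, STR, STAR, ID, STAR, STR, NUM]

Answer: 9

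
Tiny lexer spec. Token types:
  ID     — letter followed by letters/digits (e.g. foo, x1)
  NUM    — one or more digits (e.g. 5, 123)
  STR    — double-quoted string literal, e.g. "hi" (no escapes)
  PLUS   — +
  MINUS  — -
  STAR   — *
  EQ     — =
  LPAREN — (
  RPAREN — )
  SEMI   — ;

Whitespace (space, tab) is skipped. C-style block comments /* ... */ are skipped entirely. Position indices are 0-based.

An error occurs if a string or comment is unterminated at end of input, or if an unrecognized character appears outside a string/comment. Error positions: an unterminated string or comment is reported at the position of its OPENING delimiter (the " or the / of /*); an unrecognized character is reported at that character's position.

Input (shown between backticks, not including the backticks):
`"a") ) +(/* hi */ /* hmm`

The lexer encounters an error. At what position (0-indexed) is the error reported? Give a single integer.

pos=0: enter STRING mode
pos=0: emit STR "a" (now at pos=3)
pos=3: emit RPAREN ')'
pos=5: emit RPAREN ')'
pos=7: emit PLUS '+'
pos=8: emit LPAREN '('
pos=9: enter COMMENT mode (saw '/*')
exit COMMENT mode (now at pos=17)
pos=18: enter COMMENT mode (saw '/*')
pos=18: ERROR — unterminated comment (reached EOF)

Answer: 18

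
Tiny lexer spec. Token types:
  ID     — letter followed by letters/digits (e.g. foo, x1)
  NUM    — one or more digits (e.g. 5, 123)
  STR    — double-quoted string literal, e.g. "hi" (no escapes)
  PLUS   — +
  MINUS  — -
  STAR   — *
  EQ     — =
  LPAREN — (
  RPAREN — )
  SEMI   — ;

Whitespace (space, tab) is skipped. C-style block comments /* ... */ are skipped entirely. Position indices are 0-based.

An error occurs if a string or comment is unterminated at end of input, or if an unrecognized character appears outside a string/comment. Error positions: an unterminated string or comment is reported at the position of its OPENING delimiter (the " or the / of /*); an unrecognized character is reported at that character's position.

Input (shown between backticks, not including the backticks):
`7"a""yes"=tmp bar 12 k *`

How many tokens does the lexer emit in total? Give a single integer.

pos=0: emit NUM '7' (now at pos=1)
pos=1: enter STRING mode
pos=1: emit STR "a" (now at pos=4)
pos=4: enter STRING mode
pos=4: emit STR "yes" (now at pos=9)
pos=9: emit EQ '='
pos=10: emit ID 'tmp' (now at pos=13)
pos=14: emit ID 'bar' (now at pos=17)
pos=18: emit NUM '12' (now at pos=20)
pos=21: emit ID 'k' (now at pos=22)
pos=23: emit STAR '*'
DONE. 9 tokens: [NUM, STR, STR, EQ, ID, ID, NUM, ID, STAR]

Answer: 9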